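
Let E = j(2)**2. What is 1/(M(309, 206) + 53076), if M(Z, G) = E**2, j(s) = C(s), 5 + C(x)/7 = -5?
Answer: 1/24063076 ≈ 4.1557e-8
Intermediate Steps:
C(x) = -70 (C(x) = -35 + 7*(-5) = -35 - 35 = -70)
j(s) = -70
E = 4900 (E = (-70)**2 = 4900)
M(Z, G) = 24010000 (M(Z, G) = 4900**2 = 24010000)
1/(M(309, 206) + 53076) = 1/(24010000 + 53076) = 1/24063076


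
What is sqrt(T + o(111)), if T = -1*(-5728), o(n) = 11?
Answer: sqrt(5739) ≈ 75.756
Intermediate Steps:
T = 5728
sqrt(T + o(111)) = sqrt(5728 + 11) = sqrt(5739)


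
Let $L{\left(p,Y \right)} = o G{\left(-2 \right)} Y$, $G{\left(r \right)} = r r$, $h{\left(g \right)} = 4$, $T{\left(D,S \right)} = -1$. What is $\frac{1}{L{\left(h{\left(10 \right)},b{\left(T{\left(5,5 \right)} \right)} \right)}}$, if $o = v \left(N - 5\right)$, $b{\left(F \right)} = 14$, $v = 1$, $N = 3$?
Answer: $- \frac{1}{112} \approx -0.0089286$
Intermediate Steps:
$o = -2$ ($o = 1 \left(3 - 5\right) = 1 \left(-2\right) = -2$)
$G{\left(r \right)} = r^{2}$
$L{\left(p,Y \right)} = - 8 Y$ ($L{\left(p,Y \right)} = - 2 \left(-2\right)^{2} Y = \left(-2\right) 4 Y = - 8 Y$)
$\frac{1}{L{\left(h{\left(10 \right)},b{\left(T{\left(5,5 \right)} \right)} \right)}} = \frac{1}{\left(-8\right) 14} = \frac{1}{-112} = - \frac{1}{112}$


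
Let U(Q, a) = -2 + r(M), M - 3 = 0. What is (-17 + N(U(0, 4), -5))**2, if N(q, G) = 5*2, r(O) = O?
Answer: 49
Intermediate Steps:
M = 3 (M = 3 + 0 = 3)
U(Q, a) = 1 (U(Q, a) = -2 + 3 = 1)
N(q, G) = 10
(-17 + N(U(0, 4), -5))**2 = (-17 + 10)**2 = (-7)**2 = 49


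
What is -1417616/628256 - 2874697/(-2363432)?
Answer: -48262293115/46401260456 ≈ -1.0401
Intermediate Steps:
-1417616/628256 - 2874697/(-2363432) = -1417616*1/628256 - 2874697*(-1/2363432) = -88601/39266 + 2874697/2363432 = -48262293115/46401260456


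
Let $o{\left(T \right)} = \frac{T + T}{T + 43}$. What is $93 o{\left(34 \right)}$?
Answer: $\frac{6324}{77} \approx 82.13$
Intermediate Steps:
$o{\left(T \right)} = \frac{2 T}{43 + T}$
$93 o{\left(34 \right)} = 93 \cdot 2 \cdot 34 \frac{1}{43 + 34} = 93 \cdot 2 \cdot 34 \cdot \frac{1}{77} = 93 \cdot \frac{68}{77} = \frac{6324}{77}$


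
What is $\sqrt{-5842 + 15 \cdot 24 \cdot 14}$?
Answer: $i \sqrt{802} \approx 28.32 i$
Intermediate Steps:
$\sqrt{-5842 + 15 \cdot 24 \cdot 14} = \sqrt{-5842 + 360 \cdot 14} = \sqrt{-5842 + 5040} = \sqrt{-802} = i \sqrt{802}$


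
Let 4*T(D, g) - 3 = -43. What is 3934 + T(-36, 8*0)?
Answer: 3924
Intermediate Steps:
T(D, g) = -10 (T(D, g) = ¾ + (¼)*(-43) = ¾ - 43/4 = -10)
3934 + T(-36, 8*0) = 3934 - 10 = 3924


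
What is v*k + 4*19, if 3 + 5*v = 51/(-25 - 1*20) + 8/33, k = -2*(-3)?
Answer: 19616/275 ≈ 71.331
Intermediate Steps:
k = 6
v = -214/275 (v = -3/5 + (51/(-25 - 1*20) + 8/33)/5 = -3/5 + (51/(-25 - 20) + 8*(1/33))/5 = -3/5 + (51/(-45) + 8/33)/5 = -3/5 + (51*(-1/45) + 8/33)/5 = -3/5 + (-17/15 + 8/33)/5 = -3/5 + (1/5)*(-49/55) = -3/5 - 49/275 = -214/275 ≈ -0.77818)
v*k + 4*19 = -214/275*6 + 4*19 = -1284/275 + 76 = 19616/275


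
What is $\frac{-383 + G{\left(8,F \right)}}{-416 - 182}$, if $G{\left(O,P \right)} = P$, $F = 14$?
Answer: $\frac{369}{598} \approx 0.61706$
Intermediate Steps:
$\frac{-383 + G{\left(8,F \right)}}{-416 - 182} = \frac{-383 + 14}{-416 - 182} = - \frac{369}{-416 - 182} = - \frac{369}{-598} = \left(-369\right) \left(- \frac{1}{598}\right) = \frac{369}{598}$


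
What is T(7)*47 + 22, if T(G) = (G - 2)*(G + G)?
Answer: 3312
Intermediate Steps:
T(G) = 2*G*(-2 + G) (T(G) = (-2 + G)*(2*G) = 2*G*(-2 + G))
T(7)*47 + 22 = (2*7*(-2 + 7))*47 + 22 = (2*7*5)*47 + 22 = 70*47 + 22 = 3290 + 22 = 3312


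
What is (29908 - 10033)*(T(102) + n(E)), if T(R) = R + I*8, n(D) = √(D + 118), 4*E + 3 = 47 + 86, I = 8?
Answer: 3299250 + 19875*√602/2 ≈ 3.5431e+6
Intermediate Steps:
E = 65/2 (E = -¾ + (47 + 86)/4 = -¾ + (¼)*133 = -¾ + 133/4 = 65/2 ≈ 32.500)
n(D) = √(118 + D)
T(R) = 64 + R (T(R) = R + 8*8 = R + 64 = 64 + R)
(29908 - 10033)*(T(102) + n(E)) = (29908 - 10033)*((64 + 102) + √(118 + 65/2)) = 19875*(166 + √(301/2)) = 19875*(166 + √602/2) = 3299250 + 19875*√602/2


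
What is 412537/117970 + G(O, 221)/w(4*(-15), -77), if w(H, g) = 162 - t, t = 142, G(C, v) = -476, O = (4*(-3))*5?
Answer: -2395149/117970 ≈ -20.303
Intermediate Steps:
O = -60 (O = -12*5 = -60)
w(H, g) = 20 (w(H, g) = 162 - 1*142 = 162 - 142 = 20)
412537/117970 + G(O, 221)/w(4*(-15), -77) = 412537/117970 - 476/20 = 412537*(1/117970) - 476*1/20 = 412537/117970 - 119/5 = -2395149/117970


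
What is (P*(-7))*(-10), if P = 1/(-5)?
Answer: -14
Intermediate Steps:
P = -1/5 ≈ -0.20000
(P*(-7))*(-10) = -1/5*(-7)*(-10) = (7/5)*(-10) = -14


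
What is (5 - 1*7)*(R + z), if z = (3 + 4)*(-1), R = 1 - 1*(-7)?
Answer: -2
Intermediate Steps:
R = 8 (R = 1 + 7 = 8)
z = -7 (z = 7*(-1) = -7)
(5 - 1*7)*(R + z) = (5 - 1*7)*(8 - 7) = (5 - 7)*1 = -2*1 = -2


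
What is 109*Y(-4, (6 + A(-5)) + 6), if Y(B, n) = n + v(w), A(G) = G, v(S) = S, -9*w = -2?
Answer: 7085/9 ≈ 787.22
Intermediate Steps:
w = 2/9 (w = -⅑*(-2) = 2/9 ≈ 0.22222)
Y(B, n) = 2/9 + n (Y(B, n) = n + 2/9 = 2/9 + n)
109*Y(-4, (6 + A(-5)) + 6) = 109*(2/9 + ((6 - 5) + 6)) = 109*(2/9 + (1 + 6)) = 109*(2/9 + 7) = 109*(65/9) = 7085/9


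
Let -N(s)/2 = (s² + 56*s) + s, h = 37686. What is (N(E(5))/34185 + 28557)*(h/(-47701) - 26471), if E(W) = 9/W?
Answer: -10272534745661814627/13588822375 ≈ -7.5595e+8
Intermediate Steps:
N(s) = -114*s - 2*s² (N(s) = -2*((s² + 56*s) + s) = -2*(s² + 57*s) = -114*s - 2*s²)
(N(E(5))/34185 + 28557)*(h/(-47701) - 26471) = (-2*9/5*(57 + 9/5)/34185 + 28557)*(37686/(-47701) - 26471) = (-2*9*(⅕)*(57 + 9*(⅕))*(1/34185) + 28557)*(37686*(-1/47701) - 26471) = (-2*9/5*(57 + 9/5)*(1/34185) + 28557)*(-37686/47701 - 26471) = (-2*9/5*294/5*(1/34185) + 28557)*(-1262730857/47701) = (-5292/25*1/34185 + 28557)*(-1262730857/47701) = (-1764/284875 + 28557)*(-1262730857/47701) = (8135173611/284875)*(-1262730857/47701) = -10272534745661814627/13588822375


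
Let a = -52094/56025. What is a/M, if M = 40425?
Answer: -7442/323544375 ≈ -2.3001e-5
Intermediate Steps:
a = -52094/56025 (a = -52094*1/56025 = -52094/56025 ≈ -0.92983)
a/M = -52094/56025/40425 = -52094/56025*1/40425 = -7442/323544375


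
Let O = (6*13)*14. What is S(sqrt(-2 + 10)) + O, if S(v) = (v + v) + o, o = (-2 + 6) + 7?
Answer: 1103 + 4*sqrt(2) ≈ 1108.7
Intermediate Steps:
o = 11 (o = 4 + 7 = 11)
S(v) = 11 + 2*v (S(v) = (v + v) + 11 = 2*v + 11 = 11 + 2*v)
O = 1092 (O = 78*14 = 1092)
S(sqrt(-2 + 10)) + O = (11 + 2*sqrt(-2 + 10)) + 1092 = (11 + 2*sqrt(8)) + 1092 = (11 + 2*(2*sqrt(2))) + 1092 = (11 + 4*sqrt(2)) + 1092 = 1103 + 4*sqrt(2)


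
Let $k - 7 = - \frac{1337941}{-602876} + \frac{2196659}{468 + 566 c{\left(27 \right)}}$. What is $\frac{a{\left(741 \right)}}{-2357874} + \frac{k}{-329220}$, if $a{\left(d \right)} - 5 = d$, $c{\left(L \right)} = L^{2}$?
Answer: $- \frac{387217634304696499}{1073985864648239644272} \approx -0.00036054$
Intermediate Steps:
$a{\left(d \right)} = 5 + d$
$k = \frac{1810126451135}{124518611916}$ ($k = 7 - \left(- \frac{1337941}{602876} - \frac{2196659}{468 + 566 \cdot 27^{2}}\right) = 7 - \left(- \frac{1337941}{602876} - \frac{2196659}{468 + 566 \cdot 729}\right) = 7 + \left(\frac{1337941}{602876} + \frac{2196659}{468 + 412614}\right) = 7 + \left(\frac{1337941}{602876} + \frac{2196659}{413082}\right) = 7 + \frac{938496167723}{124518611916} = \frac{1810126451135}{124518611916} \approx 14.537$)
$\frac{a{\left(741 \right)}}{-2357874} + \frac{k}{-329220} = \frac{5 + 741}{-2357874} + \frac{1810126451135}{124518611916 \left(-329220\right)} = 746 \left(- \frac{1}{2357874}\right) + \frac{1810126451135}{124518611916} \left(- \frac{1}{329220}\right) = - \frac{373}{1178937} - \frac{362025290227}{8198803482997104} = - \frac{387217634304696499}{1073985864648239644272}$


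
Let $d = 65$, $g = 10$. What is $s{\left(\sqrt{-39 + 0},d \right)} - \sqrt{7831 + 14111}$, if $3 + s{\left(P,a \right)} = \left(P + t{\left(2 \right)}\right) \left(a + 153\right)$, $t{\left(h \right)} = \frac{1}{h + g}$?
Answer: $\frac{91}{6} - 3 \sqrt{2438} + 218 i \sqrt{39} \approx -132.96 + 1361.4 i$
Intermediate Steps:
$t{\left(h \right)} = \frac{1}{10 + h}$ ($t{\left(h \right)} = \frac{1}{h + 10} = \frac{1}{10 + h}$)
$s{\left(P,a \right)} = -3 + \left(153 + a\right) \left(\frac{1}{12} + P\right)$ ($s{\left(P,a \right)} = -3 + \left(P + \frac{1}{10 + 2}\right) \left(a + 153\right) = -3 + \left(P + \frac{1}{12}\right) \left(153 + a\right) = -3 + \left(\frac{1}{12} + P\right) \left(153 + a\right) = -3 + \left(153 + a\right) \left(\frac{1}{12} + P\right)$)
$s{\left(\sqrt{-39 + 0},d \right)} - \sqrt{7831 + 14111} = \left(\frac{39}{4} + 153 \sqrt{-39 + 0} + \frac{1}{12} \cdot 65 + \sqrt{-39 + 0} \cdot 65\right) - \sqrt{7831 + 14111} = \left(\frac{39}{4} + 153 \sqrt{-39} + \frac{65}{12} + \sqrt{-39} \cdot 65\right) - \sqrt{21942} = \left(\frac{39}{4} + 153 i \sqrt{39} + \frac{65}{12} + i \sqrt{39} \cdot 65\right) - 3 \sqrt{2438} = \left(\frac{39}{4} + 153 i \sqrt{39} + \frac{65}{12} + 65 i \sqrt{39}\right) - 3 \sqrt{2438} = \left(\frac{91}{6} + 218 i \sqrt{39}\right) - 3 \sqrt{2438} = \frac{91}{6} - 3 \sqrt{2438} + 218 i \sqrt{39}$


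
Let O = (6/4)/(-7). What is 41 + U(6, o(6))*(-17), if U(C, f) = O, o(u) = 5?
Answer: 625/14 ≈ 44.643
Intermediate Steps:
O = -3/14 (O = (6*(¼))*(-⅐) = (3/2)*(-⅐) = -3/14 ≈ -0.21429)
U(C, f) = -3/14
41 + U(6, o(6))*(-17) = 41 - 3/14*(-17) = 41 + 51/14 = 625/14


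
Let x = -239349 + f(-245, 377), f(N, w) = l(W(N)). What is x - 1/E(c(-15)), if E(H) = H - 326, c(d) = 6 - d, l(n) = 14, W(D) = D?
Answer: -72997174/305 ≈ -2.3934e+5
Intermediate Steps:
f(N, w) = 14
E(H) = -326 + H
x = -239335 (x = -239349 + 14 = -239335)
x - 1/E(c(-15)) = -239335 - 1/(-326 + (6 - 1*(-15))) = -239335 - 1/(-326 + (6 + 15)) = -239335 - 1/(-326 + 21) = -239335 - 1/(-305) = -239335 - 1*(-1/305) = -239335 + 1/305 = -72997174/305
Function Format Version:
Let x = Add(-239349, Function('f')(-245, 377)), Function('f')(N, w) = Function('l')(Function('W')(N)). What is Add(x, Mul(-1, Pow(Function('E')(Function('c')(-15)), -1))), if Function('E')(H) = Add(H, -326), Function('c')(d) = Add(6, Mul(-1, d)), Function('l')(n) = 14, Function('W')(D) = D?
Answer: Rational(-72997174, 305) ≈ -2.3934e+5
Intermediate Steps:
Function('f')(N, w) = 14
Function('E')(H) = Add(-326, H)
x = -239335 (x = Add(-239349, 14) = -239335)
Add(x, Mul(-1, Pow(Function('E')(Function('c')(-15)), -1))) = Add(-239335, Mul(-1, Pow(Add(-326, Add(6, Mul(-1, -15))), -1))) = Add(-239335, Mul(-1, Pow(Add(-326, Add(6, 15)), -1))) = Add(-239335, Mul(-1, Pow(Add(-326, 21), -1))) = Add(-239335, Mul(-1, Pow(-305, -1))) = Add(-239335, Mul(-1, Rational(-1, 305))) = Add(-239335, Rational(1, 305)) = Rational(-72997174, 305)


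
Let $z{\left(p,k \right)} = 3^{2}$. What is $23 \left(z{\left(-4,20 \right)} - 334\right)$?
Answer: $-7475$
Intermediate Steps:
$z{\left(p,k \right)} = 9$
$23 \left(z{\left(-4,20 \right)} - 334\right) = 23 \left(9 - 334\right) = 23 \left(-325\right) = -7475$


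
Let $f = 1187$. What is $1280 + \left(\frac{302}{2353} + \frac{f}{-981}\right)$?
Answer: $\frac{2952118291}{2308293} \approx 1278.9$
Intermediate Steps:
$1280 + \left(\frac{302}{2353} + \frac{f}{-981}\right) = 1280 + \left(\frac{302}{2353} + \frac{1187}{-981}\right) = 1280 + \left(302 \cdot \frac{1}{2353} + 1187 \left(- \frac{1}{981}\right)\right) = 1280 + \left(\frac{302}{2353} - \frac{1187}{981}\right) = 1280 - \frac{2496749}{2308293} = \frac{2952118291}{2308293}$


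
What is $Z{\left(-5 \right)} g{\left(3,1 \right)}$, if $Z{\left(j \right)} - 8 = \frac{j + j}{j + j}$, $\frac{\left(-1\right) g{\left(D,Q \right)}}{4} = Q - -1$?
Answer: $-72$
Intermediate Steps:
$g{\left(D,Q \right)} = -4 - 4 Q$ ($g{\left(D,Q \right)} = - 4 \left(Q - -1\right) = - 4 \left(Q + 1\right) = - 4 \left(1 + Q\right) = -4 - 4 Q$)
$Z{\left(j \right)} = 9$ ($Z{\left(j \right)} = 8 + \frac{j + j}{j + j} = 8 + \frac{2 j}{2 j} = 8 + 2 j \frac{1}{2 j} = 8 + 1 = 9$)
$Z{\left(-5 \right)} g{\left(3,1 \right)} = 9 \left(-4 - 4\right) = 9 \left(-8\right) = -72$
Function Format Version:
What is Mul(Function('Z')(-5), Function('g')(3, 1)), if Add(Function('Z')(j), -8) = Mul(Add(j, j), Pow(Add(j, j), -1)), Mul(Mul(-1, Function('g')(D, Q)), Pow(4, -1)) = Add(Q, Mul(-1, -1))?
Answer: -72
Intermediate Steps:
Function('g')(D, Q) = Add(-4, Mul(-4, Q)) (Function('g')(D, Q) = Mul(-4, Add(Q, Mul(-1, -1))) = Mul(-4, Add(Q, 1)) = Mul(-4, Add(1, Q)) = Add(-4, Mul(-4, Q)))
Function('Z')(j) = 9 (Function('Z')(j) = Add(8, Mul(Add(j, j), Pow(Add(j, j), -1))) = Add(8, Mul(Mul(2, j), Pow(Mul(2, j), -1))) = Add(8, Mul(Mul(2, j), Mul(Rational(1, 2), Pow(j, -1)))) = Add(8, 1) = 9)
Mul(Function('Z')(-5), Function('g')(3, 1)) = Mul(9, Add(-4, Mul(-4, 1))) = Mul(9, Add(-4, -4)) = Mul(9, -8) = -72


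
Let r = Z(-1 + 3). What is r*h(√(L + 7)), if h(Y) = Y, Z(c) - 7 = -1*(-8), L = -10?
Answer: 15*I*√3 ≈ 25.981*I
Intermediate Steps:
Z(c) = 15 (Z(c) = 7 - 1*(-8) = 7 + 8 = 15)
r = 15
r*h(√(L + 7)) = 15*√(-10 + 7) = 15*√(-3) = 15*(I*√3) = 15*I*√3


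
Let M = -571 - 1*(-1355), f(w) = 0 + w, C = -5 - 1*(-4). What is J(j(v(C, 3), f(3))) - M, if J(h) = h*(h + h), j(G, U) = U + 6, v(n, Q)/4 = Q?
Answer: -622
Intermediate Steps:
C = -1 (C = -5 + 4 = -1)
f(w) = w
v(n, Q) = 4*Q
j(G, U) = 6 + U
J(h) = 2*h**2 (J(h) = h*(2*h) = 2*h**2)
M = 784 (M = -571 + 1355 = 784)
J(j(v(C, 3), f(3))) - M = 2*(6 + 3)**2 - 1*784 = 2*9**2 - 784 = 2*81 - 784 = 162 - 784 = -622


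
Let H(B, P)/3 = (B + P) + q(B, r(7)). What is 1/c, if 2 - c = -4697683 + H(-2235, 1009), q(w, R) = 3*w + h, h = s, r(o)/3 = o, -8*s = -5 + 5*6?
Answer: 8/37771899 ≈ 2.1180e-7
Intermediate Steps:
s = -25/8 (s = -(-5 + 5*6)/8 = -(-5 + 30)/8 = -1/8*25 = -25/8 ≈ -3.1250)
r(o) = 3*o
h = -25/8 ≈ -3.1250
q(w, R) = -25/8 + 3*w (q(w, R) = 3*w - 25/8 = -25/8 + 3*w)
H(B, P) = -75/8 + 3*P + 12*B (H(B, P) = 3*((B + P) + (-25/8 + 3*B)) = 3*(-25/8 + P + 4*B) = -75/8 + 3*P + 12*B)
c = 37771899/8 (c = 2 - (-4697683 + (-75/8 + 3*1009 + 12*(-2235))) = 2 - (-4697683 + (-75/8 + 3027 - 26820)) = 2 - (-4697683 - 190419/8) = 2 - 1*(-37771883/8) = 2 + 37771883/8 = 37771899/8 ≈ 4.7215e+6)
1/c = 1/(37771899/8) = 8/37771899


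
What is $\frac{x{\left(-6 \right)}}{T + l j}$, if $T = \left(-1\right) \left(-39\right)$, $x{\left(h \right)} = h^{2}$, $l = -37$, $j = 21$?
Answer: $- \frac{2}{41} \approx -0.048781$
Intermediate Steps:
$T = 39$
$\frac{x{\left(-6 \right)}}{T + l j} = \frac{\left(-6\right)^{2}}{39 - 777} = \frac{36}{39 - 777} = \frac{36}{-738} = 36 \left(- \frac{1}{738}\right) = - \frac{2}{41}$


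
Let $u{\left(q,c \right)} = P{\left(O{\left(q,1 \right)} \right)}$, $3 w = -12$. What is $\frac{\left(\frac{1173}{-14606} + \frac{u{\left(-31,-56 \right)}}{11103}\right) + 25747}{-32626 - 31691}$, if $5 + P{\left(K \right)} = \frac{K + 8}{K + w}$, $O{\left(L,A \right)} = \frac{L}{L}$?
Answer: $- \frac{4175388611579}{10430314774506} \approx -0.40031$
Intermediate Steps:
$w = -4$ ($w = \frac{1}{3} \left(-12\right) = -4$)
$O{\left(L,A \right)} = 1$
$P{\left(K \right)} = -5 + \frac{8 + K}{-4 + K}$ ($P{\left(K \right)} = -5 + \frac{K + 8}{K - 4} = -5 + \frac{8 + K}{-4 + K}$)
$u{\left(q,c \right)} = -8$ ($u{\left(q,c \right)} = \frac{4 \left(7 - 1\right)}{-4 + 1} = \frac{4 \left(7 - 1\right)}{-3} = 4 \left(- \frac{1}{3}\right) 6 = -8$)
$\frac{\left(\frac{1173}{-14606} + \frac{u{\left(-31,-56 \right)}}{11103}\right) + 25747}{-32626 - 31691} = \frac{\left(\frac{1173}{-14606} - \frac{8}{11103}\right) + 25747}{-32626 - 31691} = \frac{\left(1173 \left(- \frac{1}{14606}\right) - \frac{8}{11103}\right) + 25747}{-64317} = \left(\left(- \frac{1173}{14606} - \frac{8}{11103}\right) + 25747\right) \left(- \frac{1}{64317}\right) = \left(- \frac{13140667}{162170418} + 25747\right) \left(- \frac{1}{64317}\right) = \frac{4175388611579}{162170418} \left(- \frac{1}{64317}\right) = - \frac{4175388611579}{10430314774506}$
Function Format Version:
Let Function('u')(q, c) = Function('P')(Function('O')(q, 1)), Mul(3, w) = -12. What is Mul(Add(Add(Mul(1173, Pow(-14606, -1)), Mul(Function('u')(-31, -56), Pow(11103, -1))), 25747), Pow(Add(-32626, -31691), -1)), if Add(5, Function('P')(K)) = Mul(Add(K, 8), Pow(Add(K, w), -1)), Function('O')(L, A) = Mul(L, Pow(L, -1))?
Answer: Rational(-4175388611579, 10430314774506) ≈ -0.40031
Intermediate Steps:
w = -4 (w = Mul(Rational(1, 3), -12) = -4)
Function('O')(L, A) = 1
Function('P')(K) = Add(-5, Mul(Pow(Add(-4, K), -1), Add(8, K))) (Function('P')(K) = Add(-5, Mul(Add(K, 8), Pow(Add(K, -4), -1))) = Add(-5, Mul(Add(8, K), Pow(Add(-4, K), -1))) = Add(-5, Mul(Pow(Add(-4, K), -1), Add(8, K))))
Function('u')(q, c) = -8 (Function('u')(q, c) = Mul(4, Pow(Add(-4, 1), -1), Add(7, Mul(-1, 1))) = Mul(4, Pow(-3, -1), Add(7, -1)) = Mul(4, Rational(-1, 3), 6) = -8)
Mul(Add(Add(Mul(1173, Pow(-14606, -1)), Mul(Function('u')(-31, -56), Pow(11103, -1))), 25747), Pow(Add(-32626, -31691), -1)) = Mul(Add(Add(Mul(1173, Pow(-14606, -1)), Mul(-8, Pow(11103, -1))), 25747), Pow(Add(-32626, -31691), -1)) = Mul(Add(Add(Mul(1173, Rational(-1, 14606)), Mul(-8, Rational(1, 11103))), 25747), Pow(-64317, -1)) = Mul(Add(Add(Rational(-1173, 14606), Rational(-8, 11103)), 25747), Rational(-1, 64317)) = Mul(Add(Rational(-13140667, 162170418), 25747), Rational(-1, 64317)) = Mul(Rational(4175388611579, 162170418), Rational(-1, 64317)) = Rational(-4175388611579, 10430314774506)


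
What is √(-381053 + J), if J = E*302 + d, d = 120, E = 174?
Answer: I*√328385 ≈ 573.05*I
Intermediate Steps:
J = 52668 (J = 174*302 + 120 = 52548 + 120 = 52668)
√(-381053 + J) = √(-381053 + 52668) = √(-328385) = I*√328385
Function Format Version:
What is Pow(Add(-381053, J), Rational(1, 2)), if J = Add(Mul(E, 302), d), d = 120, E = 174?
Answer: Mul(I, Pow(328385, Rational(1, 2))) ≈ Mul(573.05, I)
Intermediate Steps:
J = 52668 (J = Add(Mul(174, 302), 120) = Add(52548, 120) = 52668)
Pow(Add(-381053, J), Rational(1, 2)) = Pow(Add(-381053, 52668), Rational(1, 2)) = Pow(-328385, Rational(1, 2)) = Mul(I, Pow(328385, Rational(1, 2)))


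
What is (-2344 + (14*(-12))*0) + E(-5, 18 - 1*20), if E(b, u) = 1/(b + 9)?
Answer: -9375/4 ≈ -2343.8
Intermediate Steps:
E(b, u) = 1/(9 + b)
(-2344 + (14*(-12))*0) + E(-5, 18 - 1*20) = (-2344 + (14*(-12))*0) + 1/(9 - 5) = (-2344 - 168*0) + 1/4 = (-2344 + 0) + ¼ = -2344 + ¼ = -9375/4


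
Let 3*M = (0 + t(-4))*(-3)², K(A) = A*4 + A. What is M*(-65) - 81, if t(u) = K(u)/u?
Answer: -1056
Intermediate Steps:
K(A) = 5*A (K(A) = 4*A + A = 5*A)
t(u) = 5 (t(u) = (5*u)/u = 5)
M = 15 (M = ((0 + 5)*(-3)²)/3 = (5*9)/3 = (⅓)*45 = 15)
M*(-65) - 81 = 15*(-65) - 81 = -975 - 81 = -1056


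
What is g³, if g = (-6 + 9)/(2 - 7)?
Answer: -27/125 ≈ -0.21600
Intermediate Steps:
g = -⅗ (g = 3/(-5) = 3*(-⅕) = -⅗ ≈ -0.60000)
g³ = (-⅗)³ = -27/125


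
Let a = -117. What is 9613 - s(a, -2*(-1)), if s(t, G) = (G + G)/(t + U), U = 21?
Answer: 230713/24 ≈ 9613.0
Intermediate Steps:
s(t, G) = 2*G/(21 + t) (s(t, G) = (G + G)/(t + 21) = (2*G)/(21 + t) = 2*G/(21 + t))
9613 - s(a, -2*(-1)) = 9613 - 2*(-2*(-1))/(21 - 117) = 9613 - 2*2/(-96) = 9613 - 2*2*(-1)/96 = 9613 - 1*(-1/24) = 9613 + 1/24 = 230713/24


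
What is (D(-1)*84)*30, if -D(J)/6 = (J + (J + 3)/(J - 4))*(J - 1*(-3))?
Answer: 42336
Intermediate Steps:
D(J) = -6*(3 + J)*(J + (3 + J)/(-4 + J)) (D(J) = -6*(J + (J + 3)/(J - 4))*(J - 1*(-3)) = -6*(J + (3 + J)/(-4 + J))*(J + 3) = -6*(J + (3 + J)/(-4 + J))*(3 + J) = -6*(3 + J)*(J + (3 + J)/(-4 + J)))
(D(-1)*84)*30 = ((6*(-9 - 1*(-1)³ + 6*(-1))/(-4 - 1))*84)*30 = ((6*(-9 - 1*(-1) - 6)/(-5))*84)*30 = ((6*(-⅕)*(-9 + 1 - 6))*84)*30 = ((6*(-⅕)*(-14))*84)*30 = ((84/5)*84)*30 = (7056/5)*30 = 42336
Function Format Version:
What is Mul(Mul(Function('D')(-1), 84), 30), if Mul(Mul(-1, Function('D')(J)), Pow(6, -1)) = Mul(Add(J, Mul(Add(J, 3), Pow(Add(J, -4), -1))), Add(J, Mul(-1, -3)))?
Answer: 42336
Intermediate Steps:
Function('D')(J) = Mul(-6, Add(3, J), Add(J, Mul(Pow(Add(-4, J), -1), Add(3, J)))) (Function('D')(J) = Mul(-6, Mul(Add(J, Mul(Add(J, 3), Pow(Add(J, -4), -1))), Add(J, Mul(-1, -3)))) = Mul(-6, Mul(Add(J, Mul(Add(3, J), Pow(Add(-4, J), -1))), Add(J, 3))) = Mul(-6, Mul(Add(J, Mul(Pow(Add(-4, J), -1), Add(3, J))), Add(3, J))) = Mul(-6, Mul(Add(3, J), Add(J, Mul(Pow(Add(-4, J), -1), Add(3, J))))) = Mul(-6, Add(3, J), Add(J, Mul(Pow(Add(-4, J), -1), Add(3, J)))))
Mul(Mul(Function('D')(-1), 84), 30) = Mul(Mul(Mul(6, Pow(Add(-4, -1), -1), Add(-9, Mul(-1, Pow(-1, 3)), Mul(6, -1))), 84), 30) = Mul(Mul(Mul(6, Pow(-5, -1), Add(-9, Mul(-1, -1), -6)), 84), 30) = Mul(Mul(Mul(6, Rational(-1, 5), Add(-9, 1, -6)), 84), 30) = Mul(Mul(Mul(6, Rational(-1, 5), -14), 84), 30) = Mul(Mul(Rational(84, 5), 84), 30) = Mul(Rational(7056, 5), 30) = 42336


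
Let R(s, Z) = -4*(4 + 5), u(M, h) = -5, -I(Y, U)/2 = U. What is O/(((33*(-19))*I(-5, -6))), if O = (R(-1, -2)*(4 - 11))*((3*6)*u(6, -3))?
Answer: 630/209 ≈ 3.0144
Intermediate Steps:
I(Y, U) = -2*U
R(s, Z) = -36 (R(s, Z) = -4*9 = -36)
O = -22680 (O = (-36*(4 - 11))*((3*6)*(-5)) = (-36*(-7))*(18*(-5)) = 252*(-90) = -22680)
O/(((33*(-19))*I(-5, -6))) = -22680/((33*(-19))*(-2*(-6))) = -22680/((-627*12)) = -22680/(-7524) = -22680*(-1/7524) = 630/209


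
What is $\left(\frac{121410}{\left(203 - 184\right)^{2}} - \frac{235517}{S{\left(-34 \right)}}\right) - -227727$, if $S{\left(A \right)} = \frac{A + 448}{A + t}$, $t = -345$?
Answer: $\frac{3489903959}{7866} \approx 4.4367 \cdot 10^{5}$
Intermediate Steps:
$S{\left(A \right)} = \frac{448 + A}{-345 + A}$ ($S{\left(A \right)} = \frac{A + 448}{A - 345} = \frac{448 + A}{-345 + A}$)
$\left(\frac{121410}{\left(203 - 184\right)^{2}} - \frac{235517}{S{\left(-34 \right)}}\right) - -227727 = \left(\frac{121410}{\left(203 - 184\right)^{2}} - \frac{235517}{\frac{1}{-345 - 34} \left(448 - 34\right)}\right) - -227727 = \left(\frac{121410}{19^{2}} - \frac{235517}{\frac{1}{-379} \cdot 414}\right) + 227727 = \left(\frac{121410}{361} - \frac{235517}{\left(- \frac{1}{379}\right) 414}\right) + 227727 = \left(121410 \cdot \frac{1}{361} - \frac{235517}{- \frac{414}{379}}\right) + 227727 = \left(\frac{6390}{19} - - \frac{89260943}{414}\right) + 227727 = \left(\frac{6390}{19} + \frac{89260943}{414}\right) + 227727 = \frac{1698603377}{7866} + 227727 = \frac{3489903959}{7866}$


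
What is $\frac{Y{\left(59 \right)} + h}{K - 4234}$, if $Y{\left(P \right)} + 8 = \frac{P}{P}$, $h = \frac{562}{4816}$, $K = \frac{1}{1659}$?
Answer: $\frac{785655}{483265304} \approx 0.0016257$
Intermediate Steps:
$K = \frac{1}{1659} \approx 0.00060277$
$h = \frac{281}{2408}$ ($h = 562 \cdot \frac{1}{4816} = \frac{281}{2408} \approx 0.11669$)
$Y{\left(P \right)} = -7$ ($Y{\left(P \right)} = -8 + \frac{P}{P} = -8 + 1 = -7$)
$\frac{Y{\left(59 \right)} + h}{K - 4234} = \frac{-7 + \frac{281}{2408}}{\frac{1}{1659} - 4234} = - \frac{16575}{2408 \left(- \frac{7024205}{1659}\right)} = \left(- \frac{16575}{2408}\right) \left(- \frac{1659}{7024205}\right) = \frac{785655}{483265304}$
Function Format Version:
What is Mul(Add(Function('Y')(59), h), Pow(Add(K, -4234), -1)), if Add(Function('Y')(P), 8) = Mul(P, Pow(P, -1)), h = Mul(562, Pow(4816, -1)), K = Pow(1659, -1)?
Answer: Rational(785655, 483265304) ≈ 0.0016257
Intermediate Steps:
K = Rational(1, 1659) ≈ 0.00060277
h = Rational(281, 2408) (h = Mul(562, Rational(1, 4816)) = Rational(281, 2408) ≈ 0.11669)
Function('Y')(P) = -7 (Function('Y')(P) = Add(-8, Mul(P, Pow(P, -1))) = Add(-8, 1) = -7)
Mul(Add(Function('Y')(59), h), Pow(Add(K, -4234), -1)) = Mul(Add(-7, Rational(281, 2408)), Pow(Add(Rational(1, 1659), -4234), -1)) = Mul(Rational(-16575, 2408), Pow(Rational(-7024205, 1659), -1)) = Mul(Rational(-16575, 2408), Rational(-1659, 7024205)) = Rational(785655, 483265304)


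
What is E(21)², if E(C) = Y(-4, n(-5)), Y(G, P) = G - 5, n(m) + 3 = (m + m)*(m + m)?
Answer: 81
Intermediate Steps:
n(m) = -3 + 4*m² (n(m) = -3 + (m + m)*(m + m) = -3 + (2*m)*(2*m) = -3 + 4*m²)
Y(G, P) = -5 + G
E(C) = -9 (E(C) = -5 - 4 = -9)
E(21)² = (-9)² = 81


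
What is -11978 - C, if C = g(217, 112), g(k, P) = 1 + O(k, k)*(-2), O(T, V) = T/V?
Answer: -11977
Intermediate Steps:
g(k, P) = -1 (g(k, P) = 1 + (k/k)*(-2) = 1 + 1*(-2) = 1 - 2 = -1)
C = -1
-11978 - C = -11978 - 1*(-1) = -11978 + 1 = -11977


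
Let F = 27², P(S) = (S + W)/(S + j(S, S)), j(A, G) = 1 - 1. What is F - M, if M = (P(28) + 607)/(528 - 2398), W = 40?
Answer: 4773438/6545 ≈ 729.33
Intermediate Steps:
j(A, G) = 0
P(S) = (40 + S)/S (P(S) = (S + 40)/(S + 0) = (40 + S)/S)
M = -2133/6545 (M = ((40 + 28)/28 + 607)/(528 - 2398) = ((1/28)*68 + 607)/(-1870) = (17/7 + 607)*(-1/1870) = (4266/7)*(-1/1870) = -2133/6545 ≈ -0.32590)
F = 729
F - M = 729 - 1*(-2133/6545) = 729 + 2133/6545 = 4773438/6545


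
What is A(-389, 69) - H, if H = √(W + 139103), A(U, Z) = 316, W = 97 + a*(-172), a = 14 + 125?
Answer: 316 - 2*√28823 ≈ -23.547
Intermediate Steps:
a = 139
W = -23811 (W = 97 + 139*(-172) = 97 - 23908 = -23811)
H = 2*√28823 (H = √(-23811 + 139103) = √115292 = 2*√28823 ≈ 339.55)
A(-389, 69) - H = 316 - 2*√28823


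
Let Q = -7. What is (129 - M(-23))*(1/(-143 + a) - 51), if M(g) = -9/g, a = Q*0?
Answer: -21575652/3289 ≈ -6559.9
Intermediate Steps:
a = 0 (a = -7*0 = 0)
(129 - M(-23))*(1/(-143 + a) - 51) = (129 - (-9)/(-23))*(1/(-143 + 0) - 51) = (129 - (-9)*(-1)/23)*(1/(-143) - 51) = (129 - 1*9/23)*(-1/143 - 51) = (129 - 9/23)*(-7294/143) = (2958/23)*(-7294/143) = -21575652/3289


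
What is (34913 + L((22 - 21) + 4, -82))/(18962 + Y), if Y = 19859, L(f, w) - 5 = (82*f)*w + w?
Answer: 1216/38821 ≈ 0.031323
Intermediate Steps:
L(f, w) = 5 + w + 82*f*w (L(f, w) = 5 + ((82*f)*w + w) = 5 + (82*f*w + w) = 5 + (w + 82*f*w) = 5 + w + 82*f*w)
(34913 + L((22 - 21) + 4, -82))/(18962 + Y) = (34913 + (5 - 82 + 82*((22 - 21) + 4)*(-82)))/(18962 + 19859) = (34913 + (5 - 82 + 82*(1 + 4)*(-82)))/38821 = (34913 + (5 - 82 + 82*5*(-82)))*(1/38821) = (34913 + (5 - 82 - 33620))*(1/38821) = (34913 - 33697)*(1/38821) = 1216*(1/38821) = 1216/38821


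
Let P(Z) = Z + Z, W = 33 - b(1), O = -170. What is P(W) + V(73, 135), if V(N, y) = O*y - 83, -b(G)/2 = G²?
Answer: -22963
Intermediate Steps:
b(G) = -2*G²
V(N, y) = -83 - 170*y (V(N, y) = -170*y - 83 = -83 - 170*y)
W = 35 (W = 33 - (-2)*1² = 33 - (-2) = 33 - 1*(-2) = 33 + 2 = 35)
P(Z) = 2*Z
P(W) + V(73, 135) = 2*35 + (-83 - 170*135) = 70 + (-83 - 22950) = 70 - 23033 = -22963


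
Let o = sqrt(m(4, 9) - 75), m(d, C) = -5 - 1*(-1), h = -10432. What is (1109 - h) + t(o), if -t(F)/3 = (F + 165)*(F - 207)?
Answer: 114243 + 126*I*sqrt(79) ≈ 1.1424e+5 + 1119.9*I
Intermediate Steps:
m(d, C) = -4 (m(d, C) = -5 + 1 = -4)
o = I*sqrt(79) (o = sqrt(-4 - 75) = sqrt(-79) = I*sqrt(79) ≈ 8.8882*I)
t(F) = -3*(-207 + F)*(165 + F) (t(F) = -3*(F + 165)*(F - 207) = -3*(165 + F)*(-207 + F) = -3*(-207 + F)*(165 + F))
(1109 - h) + t(o) = (1109 - 1*(-10432)) + (102465 - 3*(I*sqrt(79))**2 + 126*(I*sqrt(79))) = (1109 + 10432) + (102465 - 3*(-79) + 126*I*sqrt(79)) = 11541 + (102465 + 237 + 126*I*sqrt(79)) = 11541 + (102702 + 126*I*sqrt(79)) = 114243 + 126*I*sqrt(79)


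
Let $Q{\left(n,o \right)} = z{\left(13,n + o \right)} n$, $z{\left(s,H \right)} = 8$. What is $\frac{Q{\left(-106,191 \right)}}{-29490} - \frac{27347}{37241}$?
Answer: $- \frac{387441331}{549118545} \approx -0.70557$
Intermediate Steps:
$Q{\left(n,o \right)} = 8 n$
$\frac{Q{\left(-106,191 \right)}}{-29490} - \frac{27347}{37241} = \frac{8 \left(-106\right)}{-29490} - \frac{27347}{37241} = \left(-848\right) \left(- \frac{1}{29490}\right) - \frac{27347}{37241} = \frac{424}{14745} - \frac{27347}{37241} = - \frac{387441331}{549118545}$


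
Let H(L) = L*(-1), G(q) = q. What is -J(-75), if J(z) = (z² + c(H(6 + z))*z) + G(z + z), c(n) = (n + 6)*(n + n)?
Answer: 770775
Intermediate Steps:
H(L) = -L
c(n) = 2*n*(6 + n) (c(n) = (6 + n)*(2*n) = 2*n*(6 + n))
J(z) = z² + 2*z - 2*z²*(-6 - z) (J(z) = (z² + (2*(-(6 + z))*(6 - (6 + z)))*z) + (z + z) = (z² + (2*(-6 - z)*(6 + (-6 - z)))*z) + 2*z = (z² + (2*(-6 - z)*(-z))*z) + 2*z = (z² + (-2*z*(-6 - z))*z) + 2*z = (z² - 2*z²*(-6 - z)) + 2*z = z² + 2*z - 2*z²*(-6 - z))
-J(-75) = -(-75)*(2 - 75 + 2*(-75)*(6 - 75)) = -(-75)*(2 - 75 + 2*(-75)*(-69)) = -(-75)*(2 - 75 + 10350) = -(-75)*10277 = -1*(-770775) = 770775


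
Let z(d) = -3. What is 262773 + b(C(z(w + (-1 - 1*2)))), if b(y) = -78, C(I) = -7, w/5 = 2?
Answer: 262695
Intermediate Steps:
w = 10 (w = 5*2 = 10)
262773 + b(C(z(w + (-1 - 1*2)))) = 262773 - 78 = 262695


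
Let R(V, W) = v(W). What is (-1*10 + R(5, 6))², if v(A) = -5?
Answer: 225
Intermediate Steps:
R(V, W) = -5
(-1*10 + R(5, 6))² = (-1*10 - 5)² = (-10 - 5)² = (-15)² = 225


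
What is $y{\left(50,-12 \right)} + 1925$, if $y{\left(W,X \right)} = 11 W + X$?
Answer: $2463$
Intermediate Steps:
$y{\left(W,X \right)} = X + 11 W$
$y{\left(50,-12 \right)} + 1925 = \left(-12 + 11 \cdot 50\right) + 1925 = \left(-12 + 550\right) + 1925 = 538 + 1925 = 2463$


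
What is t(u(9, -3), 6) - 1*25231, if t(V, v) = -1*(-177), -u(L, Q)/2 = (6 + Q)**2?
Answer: -25054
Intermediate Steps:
u(L, Q) = -2*(6 + Q)**2
t(V, v) = 177
t(u(9, -3), 6) - 1*25231 = 177 - 1*25231 = 177 - 25231 = -25054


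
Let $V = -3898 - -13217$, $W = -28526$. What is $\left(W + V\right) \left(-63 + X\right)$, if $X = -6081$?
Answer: $118007808$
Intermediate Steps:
$V = 9319$ ($V = -3898 + 13217 = 9319$)
$\left(W + V\right) \left(-63 + X\right) = \left(-28526 + 9319\right) \left(-63 - 6081\right) = \left(-19207\right) \left(-6144\right) = 118007808$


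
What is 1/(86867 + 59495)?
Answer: 1/146362 ≈ 6.8324e-6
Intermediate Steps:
1/(86867 + 59495) = 1/146362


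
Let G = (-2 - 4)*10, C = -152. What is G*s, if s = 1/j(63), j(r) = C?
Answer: 15/38 ≈ 0.39474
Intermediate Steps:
j(r) = -152
s = -1/152 (s = 1/(-152) = -1/152 ≈ -0.0065789)
G = -60 (G = -6*10 = -60)
G*s = -60*(-1/152) = 15/38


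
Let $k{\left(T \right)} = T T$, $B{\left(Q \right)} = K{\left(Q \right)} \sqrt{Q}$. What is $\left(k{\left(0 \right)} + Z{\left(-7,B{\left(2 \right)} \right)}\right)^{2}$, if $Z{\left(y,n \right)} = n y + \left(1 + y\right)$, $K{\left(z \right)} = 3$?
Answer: $918 + 252 \sqrt{2} \approx 1274.4$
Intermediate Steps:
$B{\left(Q \right)} = 3 \sqrt{Q}$
$Z{\left(y,n \right)} = 1 + y + n y$
$k{\left(T \right)} = T^{2}$
$\left(k{\left(0 \right)} + Z{\left(-7,B{\left(2 \right)} \right)}\right)^{2} = \left(0^{2} + \left(1 - 7 + 3 \sqrt{2} \left(-7\right)\right)\right)^{2} = \left(0 - \left(6 + 21 \sqrt{2}\right)\right)^{2} = \left(-6 - 21 \sqrt{2}\right)^{2}$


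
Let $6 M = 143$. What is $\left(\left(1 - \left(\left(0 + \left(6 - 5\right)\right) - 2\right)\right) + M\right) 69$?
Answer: $\frac{3565}{2} \approx 1782.5$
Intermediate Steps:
$M = \frac{143}{6}$ ($M = \frac{1}{6} \cdot 143 = \frac{143}{6} \approx 23.833$)
$\left(\left(1 - \left(\left(0 + \left(6 - 5\right)\right) - 2\right)\right) + M\right) 69 = \left(\left(1 - \left(\left(0 + \left(6 - 5\right)\right) - 2\right)\right) + \frac{143}{6}\right) 69 = \left(\left(1 - \left(\left(0 + 1\right) - 2\right)\right) + \frac{143}{6}\right) 69 = \left(\left(1 - \left(1 - 2\right)\right) + \frac{143}{6}\right) 69 = \left(\left(1 - -1\right) + \frac{143}{6}\right) 69 = \left(\left(1 + 1\right) + \frac{143}{6}\right) 69 = \left(2 + \frac{143}{6}\right) 69 = \frac{155}{6} \cdot 69 = \frac{3565}{2}$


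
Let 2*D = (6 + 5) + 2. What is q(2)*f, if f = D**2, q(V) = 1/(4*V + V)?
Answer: 169/40 ≈ 4.2250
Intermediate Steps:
q(V) = 1/(5*V)
D = 13/2 (D = ((6 + 5) + 2)/2 = (11 + 2)/2 = (1/2)*13 = 13/2 ≈ 6.5000)
f = 169/4 (f = (13/2)**2 = 169/4 ≈ 42.250)
q(2)*f = ((1/5)/2)*(169/4) = ((1/5)*(1/2))*(169/4) = (1/10)*(169/4) = 169/40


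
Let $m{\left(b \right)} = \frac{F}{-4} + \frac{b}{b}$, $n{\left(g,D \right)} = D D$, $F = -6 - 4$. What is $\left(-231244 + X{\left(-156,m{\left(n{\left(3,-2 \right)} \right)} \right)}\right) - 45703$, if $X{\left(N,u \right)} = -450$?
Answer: $-277397$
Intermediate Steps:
$F = -10$ ($F = -6 - 4 = -10$)
$n{\left(g,D \right)} = D^{2}$
$m{\left(b \right)} = \frac{7}{2}$ ($m{\left(b \right)} = - \frac{10}{-4} + \frac{b}{b} = \left(-10\right) \left(- \frac{1}{4}\right) + 1 = \frac{5}{2} + 1 = \frac{7}{2}$)
$\left(-231244 + X{\left(-156,m{\left(n{\left(3,-2 \right)} \right)} \right)}\right) - 45703 = \left(-231244 - 450\right) - 45703 = -231694 - 45703 = -277397$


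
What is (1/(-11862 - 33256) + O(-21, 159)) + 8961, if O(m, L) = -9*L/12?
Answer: 797844151/90236 ≈ 8841.8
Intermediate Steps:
O(m, L) = -3*L/4 (O(m, L) = -9*L/12 = -3*L/4)
(1/(-11862 - 33256) + O(-21, 159)) + 8961 = (1/(-11862 - 33256) - ¾*159) + 8961 = (1/(-45118) - 477/4) + 8961 = (-1/45118 - 477/4) + 8961 = -10760645/90236 + 8961 = 797844151/90236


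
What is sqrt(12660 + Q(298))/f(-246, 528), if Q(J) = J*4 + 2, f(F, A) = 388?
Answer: sqrt(13854)/388 ≈ 0.30336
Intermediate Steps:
Q(J) = 2 + 4*J (Q(J) = 4*J + 2 = 2 + 4*J)
sqrt(12660 + Q(298))/f(-246, 528) = sqrt(12660 + (2 + 4*298))/388 = sqrt(12660 + (2 + 1192))*(1/388) = sqrt(12660 + 1194)*(1/388) = sqrt(13854)*(1/388) = sqrt(13854)/388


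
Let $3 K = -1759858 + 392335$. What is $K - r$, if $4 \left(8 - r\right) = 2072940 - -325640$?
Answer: $143796$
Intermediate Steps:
$r = -599637$ ($r = 8 - \frac{2072940 - -325640}{4} = 8 - \frac{2072940 + 325640}{4} = 8 - 599645 = -599637$)
$K = -455841$ ($K = \frac{-1759858 + 392335}{3} = \frac{1}{3} \left(-1367523\right) = -455841$)
$K - r = -455841 - -599637 = -455841 + 599637 = 143796$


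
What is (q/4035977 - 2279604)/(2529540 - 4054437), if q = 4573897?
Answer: 9200424739211/6154449219369 ≈ 1.4949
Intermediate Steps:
(q/4035977 - 2279604)/(2529540 - 4054437) = (4573897/4035977 - 2279604)/(2529540 - 4054437) = (4573897*(1/4035977) - 2279604)/(-1524897) = (4573897/4035977 - 2279604)*(-1/1524897) = -9200424739211/4035977*(-1/1524897) = 9200424739211/6154449219369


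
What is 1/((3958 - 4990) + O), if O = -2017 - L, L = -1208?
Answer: -1/1841 ≈ -0.00054318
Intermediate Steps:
O = -809 (O = -2017 - 1*(-1208) = -2017 + 1208 = -809)
1/((3958 - 4990) + O) = 1/((3958 - 4990) - 809) = 1/(-1032 - 809) = 1/(-1841) = -1/1841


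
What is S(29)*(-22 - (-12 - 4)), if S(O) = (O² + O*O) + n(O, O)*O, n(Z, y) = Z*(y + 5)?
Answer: -181656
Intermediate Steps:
n(Z, y) = Z*(5 + y)
S(O) = 2*O² + O²*(5 + O) (S(O) = (O² + O*O) + (O*(5 + O))*O = (O² + O²) + O²*(5 + O) = 2*O² + O²*(5 + O))
S(29)*(-22 - (-12 - 4)) = (29²*(7 + 29))*(-22 - (-12 - 4)) = (841*36)*(-22 - 1*(-16)) = 30276*(-22 + 16) = 30276*(-6) = -181656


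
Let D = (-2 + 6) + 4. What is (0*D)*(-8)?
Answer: 0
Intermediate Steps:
D = 8 (D = 4 + 4 = 8)
(0*D)*(-8) = (0*8)*(-8) = 0*(-8) = 0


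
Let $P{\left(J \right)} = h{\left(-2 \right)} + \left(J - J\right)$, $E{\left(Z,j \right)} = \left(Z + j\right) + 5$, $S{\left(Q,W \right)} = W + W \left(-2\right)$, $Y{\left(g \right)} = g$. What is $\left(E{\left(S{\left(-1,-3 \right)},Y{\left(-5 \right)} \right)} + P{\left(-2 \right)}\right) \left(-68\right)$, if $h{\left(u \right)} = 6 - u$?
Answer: $-748$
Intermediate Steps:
$S{\left(Q,W \right)} = - W$ ($S{\left(Q,W \right)} = W - 2 W = - W$)
$E{\left(Z,j \right)} = 5 + Z + j$
$P{\left(J \right)} = 8$ ($P{\left(J \right)} = \left(6 - -2\right) + \left(J - J\right) = \left(6 + 2\right) + 0 = 8 + 0 = 8$)
$\left(E{\left(S{\left(-1,-3 \right)},Y{\left(-5 \right)} \right)} + P{\left(-2 \right)}\right) \left(-68\right) = \left(\left(5 - -3 - 5\right) + 8\right) \left(-68\right) = \left(\left(5 + 3 - 5\right) + 8\right) \left(-68\right) = \left(3 + 8\right) \left(-68\right) = 11 \left(-68\right) = -748$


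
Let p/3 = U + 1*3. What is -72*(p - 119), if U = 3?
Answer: 7272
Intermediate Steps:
p = 18 (p = 3*(3 + 1*3) = 3*(3 + 3) = 3*6 = 18)
-72*(p - 119) = -72*(18 - 119) = -72*(-101) = 7272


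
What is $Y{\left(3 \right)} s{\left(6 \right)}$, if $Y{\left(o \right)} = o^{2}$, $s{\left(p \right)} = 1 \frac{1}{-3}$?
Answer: $-3$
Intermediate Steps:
$s{\left(p \right)} = - \frac{1}{3}$ ($s{\left(p \right)} = 1 \left(- \frac{1}{3}\right) = - \frac{1}{3}$)
$Y{\left(3 \right)} s{\left(6 \right)} = 3^{2} \left(- \frac{1}{3}\right) = 9 \left(- \frac{1}{3}\right) = -3$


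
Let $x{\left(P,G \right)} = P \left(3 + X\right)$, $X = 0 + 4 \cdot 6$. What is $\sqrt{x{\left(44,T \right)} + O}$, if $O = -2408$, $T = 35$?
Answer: $2 i \sqrt{305} \approx 34.928 i$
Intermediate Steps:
$X = 24$ ($X = 0 + 24 = 24$)
$x{\left(P,G \right)} = 27 P$ ($x{\left(P,G \right)} = P \left(3 + 24\right) = P 27 = 27 P$)
$\sqrt{x{\left(44,T \right)} + O} = \sqrt{27 \cdot 44 - 2408} = \sqrt{1188 - 2408} = \sqrt{-1220} = 2 i \sqrt{305}$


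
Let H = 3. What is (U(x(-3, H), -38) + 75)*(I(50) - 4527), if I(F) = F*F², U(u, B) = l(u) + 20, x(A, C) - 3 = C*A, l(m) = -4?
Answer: 10963043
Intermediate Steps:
x(A, C) = 3 + A*C (x(A, C) = 3 + C*A = 3 + A*C)
U(u, B) = 16 (U(u, B) = -4 + 20 = 16)
I(F) = F³
(U(x(-3, H), -38) + 75)*(I(50) - 4527) = (16 + 75)*(50³ - 4527) = 91*(125000 - 4527) = 91*120473 = 10963043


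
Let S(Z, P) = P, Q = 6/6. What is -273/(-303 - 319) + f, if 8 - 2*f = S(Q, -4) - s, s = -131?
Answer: -18368/311 ≈ -59.061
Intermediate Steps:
Q = 1 (Q = 6*(⅙) = 1)
f = -119/2 (f = 4 - (-4 - 1*(-131))/2 = 4 - (-4 + 131)/2 = 4 - ½*127 = 4 - 127/2 = -119/2 ≈ -59.500)
-273/(-303 - 319) + f = -273/(-303 - 319) - 119/2 = -273/(-622) - 119/2 = -1/622*(-273) - 119/2 = 273/622 - 119/2 = -18368/311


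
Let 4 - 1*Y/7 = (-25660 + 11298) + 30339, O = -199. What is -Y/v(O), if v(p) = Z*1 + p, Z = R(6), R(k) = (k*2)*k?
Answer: -111811/127 ≈ -880.40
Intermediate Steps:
R(k) = 2*k² (R(k) = (2*k)*k = 2*k²)
Z = 72 (Z = 2*6² = 2*36 = 72)
Y = -111811 (Y = 28 - 7*((-25660 + 11298) + 30339) = 28 - 7*(-14362 + 30339) = 28 - 7*15977 = 28 - 111839 = -111811)
v(p) = 72 + p (v(p) = 72*1 + p = 72 + p)
-Y/v(O) = -(-111811)/(72 - 199) = -(-111811)/(-127) = -(-111811)*(-1)/127 = -1*111811/127 = -111811/127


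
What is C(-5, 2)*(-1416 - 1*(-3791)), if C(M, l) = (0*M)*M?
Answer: 0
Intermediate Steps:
C(M, l) = 0 (C(M, l) = 0*M = 0)
C(-5, 2)*(-1416 - 1*(-3791)) = 0*(-1416 - 1*(-3791)) = 0*(-1416 + 3791) = 0*2375 = 0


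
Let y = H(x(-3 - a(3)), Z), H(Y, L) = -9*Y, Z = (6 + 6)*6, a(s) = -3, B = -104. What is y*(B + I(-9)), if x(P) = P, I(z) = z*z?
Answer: 0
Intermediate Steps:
I(z) = z**2
Z = 72 (Z = 12*6 = 72)
y = 0 (y = -9*(-3 - 1*(-3)) = -9*(-3 + 3) = -9*0 = 0)
y*(B + I(-9)) = 0*(-104 + (-9)**2) = 0*(-104 + 81) = 0*(-23) = 0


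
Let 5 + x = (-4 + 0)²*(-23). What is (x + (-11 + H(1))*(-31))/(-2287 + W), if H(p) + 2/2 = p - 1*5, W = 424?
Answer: -41/621 ≈ -0.066023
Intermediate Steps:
H(p) = -6 + p (H(p) = -1 + (p - 1*5) = -1 + (p - 5) = -1 + (-5 + p) = -6 + p)
x = -373 (x = -5 + (-4 + 0)²*(-23) = -5 + (-4)²*(-23) = -5 + 16*(-23) = -5 - 368 = -373)
(x + (-11 + H(1))*(-31))/(-2287 + W) = (-373 + (-11 + (-6 + 1))*(-31))/(-2287 + 424) = (-373 + (-11 - 5)*(-31))/(-1863) = (-373 - 16*(-31))*(-1/1863) = (-373 + 496)*(-1/1863) = 123*(-1/1863) = -41/621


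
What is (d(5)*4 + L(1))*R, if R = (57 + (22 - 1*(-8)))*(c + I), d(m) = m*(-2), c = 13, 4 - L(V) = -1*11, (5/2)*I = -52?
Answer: 16965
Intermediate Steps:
I = -104/5 (I = (⅖)*(-52) = -104/5 ≈ -20.800)
L(V) = 15 (L(V) = 4 - (-1)*11 = 4 - 1*(-11) = 4 + 11 = 15)
d(m) = -2*m
R = -3393/5 (R = (57 + (22 - 1*(-8)))*(13 - 104/5) = (57 + (22 + 8))*(-39/5) = (57 + 30)*(-39/5) = 87*(-39/5) = -3393/5 ≈ -678.60)
(d(5)*4 + L(1))*R = (-2*5*4 + 15)*(-3393/5) = (-10*4 + 15)*(-3393/5) = (-40 + 15)*(-3393/5) = -25*(-3393/5) = 16965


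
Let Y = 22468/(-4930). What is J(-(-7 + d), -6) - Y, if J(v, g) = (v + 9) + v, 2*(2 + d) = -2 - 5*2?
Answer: 107369/2465 ≈ 43.557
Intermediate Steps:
d = -8 (d = -2 + (-2 - 5*2)/2 = -2 + (-2 - 10)/2 = -2 + (1/2)*(-12) = -2 - 6 = -8)
J(v, g) = 9 + 2*v (J(v, g) = (9 + v) + v = 9 + 2*v)
Y = -11234/2465 (Y = 22468*(-1/4930) = -11234/2465 ≈ -4.5574)
J(-(-7 + d), -6) - Y = (9 + 2*(-(-7 - 8))) - 1*(-11234/2465) = (9 + 2*(-1*(-15))) + 11234/2465 = (9 + 2*15) + 11234/2465 = (9 + 30) + 11234/2465 = 39 + 11234/2465 = 107369/2465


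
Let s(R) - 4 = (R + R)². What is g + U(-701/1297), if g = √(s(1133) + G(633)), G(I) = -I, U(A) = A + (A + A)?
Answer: -2103/1297 + √5134127 ≈ 2264.2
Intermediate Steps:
U(A) = 3*A (U(A) = A + 2*A = 3*A)
s(R) = 4 + 4*R² (s(R) = 4 + (R + R)² = 4 + (2*R)² = 4 + 4*R²)
g = √5134127 (g = √((4 + 4*1133²) - 1*633) = √((4 + 4*1283689) - 633) = √((4 + 5134756) - 633) = √(5134760 - 633) = √5134127 ≈ 2265.9)
g + U(-701/1297) = √5134127 + 3*(-701/1297) = √5134127 - 2103/1297 = -2103/1297 + √5134127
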